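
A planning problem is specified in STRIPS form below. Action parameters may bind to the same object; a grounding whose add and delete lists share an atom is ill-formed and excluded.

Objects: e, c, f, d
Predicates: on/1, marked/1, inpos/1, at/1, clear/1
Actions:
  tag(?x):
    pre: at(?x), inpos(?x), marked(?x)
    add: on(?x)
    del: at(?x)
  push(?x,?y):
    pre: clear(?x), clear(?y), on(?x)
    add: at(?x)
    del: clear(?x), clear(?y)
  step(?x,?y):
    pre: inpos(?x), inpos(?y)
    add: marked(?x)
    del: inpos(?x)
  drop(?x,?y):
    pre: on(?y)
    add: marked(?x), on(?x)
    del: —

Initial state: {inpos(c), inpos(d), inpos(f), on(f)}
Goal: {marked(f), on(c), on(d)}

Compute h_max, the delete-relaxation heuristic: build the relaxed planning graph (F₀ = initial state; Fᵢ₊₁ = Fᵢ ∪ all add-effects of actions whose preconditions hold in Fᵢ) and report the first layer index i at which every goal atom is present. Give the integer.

1

F0 = init (4 atoms)
F1 = F0 ∪ {marked(c), marked(d), marked(e), marked(f), on(c), on(d), on(e)}  (11 atoms)
goal ⊆ F1  ⇒  h_max = 1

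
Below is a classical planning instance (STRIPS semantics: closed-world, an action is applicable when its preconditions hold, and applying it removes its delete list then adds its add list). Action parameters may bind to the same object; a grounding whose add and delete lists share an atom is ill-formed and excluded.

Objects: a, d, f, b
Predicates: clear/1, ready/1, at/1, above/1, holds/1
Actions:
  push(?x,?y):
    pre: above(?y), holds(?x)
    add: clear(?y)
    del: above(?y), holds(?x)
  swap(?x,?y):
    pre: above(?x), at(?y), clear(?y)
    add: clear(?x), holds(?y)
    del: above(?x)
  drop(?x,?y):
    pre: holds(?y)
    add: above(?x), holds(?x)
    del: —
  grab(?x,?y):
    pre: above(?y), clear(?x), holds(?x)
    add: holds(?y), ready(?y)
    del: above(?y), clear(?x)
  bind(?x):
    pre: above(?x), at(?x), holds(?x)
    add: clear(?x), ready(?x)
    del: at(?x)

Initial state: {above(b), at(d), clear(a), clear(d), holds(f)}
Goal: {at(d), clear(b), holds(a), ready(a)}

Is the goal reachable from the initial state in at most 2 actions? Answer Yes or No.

No

1. swap(b,d)  →  {at(d), clear(a), clear(b), clear(d), holds(d), holds(f)}
2. drop(a,d)  →  {above(a), at(d), clear(a), clear(b), clear(d), holds(a), holds(d), holds(f)}
3. grab(a,a)  →  {at(d), clear(b), clear(d), holds(a), holds(d), holds(f), ready(a)}
optimal plan length = 3; 3 > 2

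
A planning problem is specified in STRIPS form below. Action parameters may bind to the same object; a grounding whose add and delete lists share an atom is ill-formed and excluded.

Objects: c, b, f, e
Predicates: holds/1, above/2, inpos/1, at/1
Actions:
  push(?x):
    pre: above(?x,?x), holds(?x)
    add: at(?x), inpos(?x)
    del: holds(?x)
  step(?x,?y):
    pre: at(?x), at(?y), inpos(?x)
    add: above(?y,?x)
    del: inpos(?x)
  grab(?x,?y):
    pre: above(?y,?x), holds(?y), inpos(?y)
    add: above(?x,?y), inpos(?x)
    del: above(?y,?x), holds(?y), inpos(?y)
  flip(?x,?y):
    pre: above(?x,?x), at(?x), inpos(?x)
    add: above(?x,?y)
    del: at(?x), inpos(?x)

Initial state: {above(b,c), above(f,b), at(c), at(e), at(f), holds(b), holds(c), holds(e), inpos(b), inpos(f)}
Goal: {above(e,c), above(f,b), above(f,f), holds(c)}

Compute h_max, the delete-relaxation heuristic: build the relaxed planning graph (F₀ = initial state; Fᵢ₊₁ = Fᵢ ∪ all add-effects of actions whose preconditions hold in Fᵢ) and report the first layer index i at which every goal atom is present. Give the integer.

F0 = init (10 atoms)
F1 = F0 ∪ {above(c,b), above(c,f), above(e,f), above(f,f), inpos(c)}  (15 atoms)
F2 = F1 ∪ {above(c,c), above(e,c), above(f,c), above(f,e)}  (19 atoms)
goal ⊆ F2  ⇒  h_max = 2

2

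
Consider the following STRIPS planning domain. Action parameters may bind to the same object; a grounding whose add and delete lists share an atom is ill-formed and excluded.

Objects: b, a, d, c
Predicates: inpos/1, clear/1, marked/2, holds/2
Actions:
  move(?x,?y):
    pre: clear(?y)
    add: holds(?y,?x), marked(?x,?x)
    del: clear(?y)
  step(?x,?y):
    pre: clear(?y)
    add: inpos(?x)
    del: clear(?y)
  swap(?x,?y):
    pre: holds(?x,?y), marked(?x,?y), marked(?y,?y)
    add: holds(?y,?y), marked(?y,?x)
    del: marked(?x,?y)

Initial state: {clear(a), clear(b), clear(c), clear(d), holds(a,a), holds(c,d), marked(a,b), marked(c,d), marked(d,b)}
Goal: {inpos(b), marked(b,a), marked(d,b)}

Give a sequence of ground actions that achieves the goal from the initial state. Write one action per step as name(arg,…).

1. move(b,a)  →  {clear(b), clear(c), clear(d), holds(a,a), holds(a,b), holds(c,d), marked(a,b), marked(b,b), marked(c,d), marked(d,b)}
2. step(b,b)  →  {clear(c), clear(d), holds(a,a), holds(a,b), holds(c,d), inpos(b), marked(a,b), marked(b,b), marked(c,d), marked(d,b)}
3. swap(a,b)  →  {clear(c), clear(d), holds(a,a), holds(a,b), holds(b,b), holds(c,d), inpos(b), marked(b,a), marked(b,b), marked(c,d), marked(d,b)}

move(b,a); step(b,b); swap(a,b)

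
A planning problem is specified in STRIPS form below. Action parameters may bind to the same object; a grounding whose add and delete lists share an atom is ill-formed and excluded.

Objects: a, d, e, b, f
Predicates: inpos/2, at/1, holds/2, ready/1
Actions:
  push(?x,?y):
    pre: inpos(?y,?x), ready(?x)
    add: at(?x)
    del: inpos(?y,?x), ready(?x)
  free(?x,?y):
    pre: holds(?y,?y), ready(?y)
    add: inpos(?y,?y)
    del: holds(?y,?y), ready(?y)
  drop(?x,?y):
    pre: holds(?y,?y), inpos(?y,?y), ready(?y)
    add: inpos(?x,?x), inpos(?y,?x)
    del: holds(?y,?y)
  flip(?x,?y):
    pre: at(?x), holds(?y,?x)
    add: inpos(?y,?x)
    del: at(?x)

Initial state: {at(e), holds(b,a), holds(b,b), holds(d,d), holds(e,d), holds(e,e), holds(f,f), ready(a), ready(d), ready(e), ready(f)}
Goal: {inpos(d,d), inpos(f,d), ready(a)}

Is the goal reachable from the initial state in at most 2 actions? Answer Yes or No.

1. flip(e,e)  →  {holds(b,a), holds(b,b), holds(d,d), holds(e,d), holds(e,e), holds(f,f), inpos(e,e), ready(a), ready(d), ready(e), ready(f)}
2. drop(f,e)  →  {holds(b,a), holds(b,b), holds(d,d), holds(e,d), holds(f,f), inpos(e,e), inpos(e,f), inpos(f,f), ready(a), ready(d), ready(e), ready(f)}
3. drop(d,f)  →  {holds(b,a), holds(b,b), holds(d,d), holds(e,d), inpos(d,d), inpos(e,e), inpos(e,f), inpos(f,d), inpos(f,f), ready(a), ready(d), ready(e), ready(f)}
optimal plan length = 3; 3 > 2

No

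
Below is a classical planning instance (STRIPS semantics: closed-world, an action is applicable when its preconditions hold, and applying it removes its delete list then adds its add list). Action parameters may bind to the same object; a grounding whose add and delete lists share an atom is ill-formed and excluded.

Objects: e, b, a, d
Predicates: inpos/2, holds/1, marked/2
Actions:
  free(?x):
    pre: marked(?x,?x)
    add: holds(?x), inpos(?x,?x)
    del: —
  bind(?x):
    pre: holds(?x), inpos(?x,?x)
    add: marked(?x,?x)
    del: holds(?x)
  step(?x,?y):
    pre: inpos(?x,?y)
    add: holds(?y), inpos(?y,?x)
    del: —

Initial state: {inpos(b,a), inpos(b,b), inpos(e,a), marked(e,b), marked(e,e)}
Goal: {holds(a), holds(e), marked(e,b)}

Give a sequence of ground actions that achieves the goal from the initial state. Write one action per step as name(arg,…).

1. free(e)  →  {holds(e), inpos(b,a), inpos(b,b), inpos(e,a), inpos(e,e), marked(e,b), marked(e,e)}
2. step(e,a)  →  {holds(a), holds(e), inpos(a,e), inpos(b,a), inpos(b,b), inpos(e,a), inpos(e,e), marked(e,b), marked(e,e)}

free(e); step(e,a)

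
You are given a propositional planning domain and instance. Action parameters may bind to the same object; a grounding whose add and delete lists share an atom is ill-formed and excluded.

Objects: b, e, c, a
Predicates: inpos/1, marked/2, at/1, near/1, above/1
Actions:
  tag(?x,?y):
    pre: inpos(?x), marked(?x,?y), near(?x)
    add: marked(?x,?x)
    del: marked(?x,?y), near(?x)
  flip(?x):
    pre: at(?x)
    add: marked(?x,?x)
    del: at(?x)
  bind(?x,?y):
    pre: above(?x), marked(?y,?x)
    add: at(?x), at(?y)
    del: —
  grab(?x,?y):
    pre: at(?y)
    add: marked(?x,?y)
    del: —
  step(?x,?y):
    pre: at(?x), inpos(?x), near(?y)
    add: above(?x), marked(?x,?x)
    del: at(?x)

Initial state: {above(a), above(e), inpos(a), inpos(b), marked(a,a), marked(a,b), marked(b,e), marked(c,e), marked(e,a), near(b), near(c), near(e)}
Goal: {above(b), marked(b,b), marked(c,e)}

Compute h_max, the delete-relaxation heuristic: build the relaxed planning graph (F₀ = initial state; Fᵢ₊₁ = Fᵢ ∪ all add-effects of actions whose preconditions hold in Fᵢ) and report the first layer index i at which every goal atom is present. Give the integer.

2

F0 = init (12 atoms)
F1 = F0 ∪ {at(a), at(b), at(c), at(e), marked(b,b)}  (17 atoms)
F2 = F1 ∪ {above(b), marked(a,c), marked(a,e), marked(b,a), marked(b,c), marked(c,a), marked(c,b), marked(c,c), marked(e,b), marked(e,c), marked(e,e)}  (28 atoms)
goal ⊆ F2  ⇒  h_max = 2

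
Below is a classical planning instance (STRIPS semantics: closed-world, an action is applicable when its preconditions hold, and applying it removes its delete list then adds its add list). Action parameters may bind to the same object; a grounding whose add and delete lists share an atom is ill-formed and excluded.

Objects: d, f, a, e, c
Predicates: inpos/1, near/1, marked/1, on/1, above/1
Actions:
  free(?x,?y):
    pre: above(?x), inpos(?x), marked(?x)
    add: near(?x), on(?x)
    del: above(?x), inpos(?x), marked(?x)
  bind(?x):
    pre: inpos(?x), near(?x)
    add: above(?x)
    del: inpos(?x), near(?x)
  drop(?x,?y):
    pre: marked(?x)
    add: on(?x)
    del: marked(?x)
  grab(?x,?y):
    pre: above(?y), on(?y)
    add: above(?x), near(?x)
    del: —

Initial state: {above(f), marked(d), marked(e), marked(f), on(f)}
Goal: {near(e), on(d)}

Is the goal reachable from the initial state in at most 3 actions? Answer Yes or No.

1. drop(d,d)  →  {above(f), marked(e), marked(f), on(d), on(f)}
2. grab(e,f)  →  {above(e), above(f), marked(e), marked(f), near(e), on(d), on(f)}
optimal plan length = 2; 2 ≤ 3

Yes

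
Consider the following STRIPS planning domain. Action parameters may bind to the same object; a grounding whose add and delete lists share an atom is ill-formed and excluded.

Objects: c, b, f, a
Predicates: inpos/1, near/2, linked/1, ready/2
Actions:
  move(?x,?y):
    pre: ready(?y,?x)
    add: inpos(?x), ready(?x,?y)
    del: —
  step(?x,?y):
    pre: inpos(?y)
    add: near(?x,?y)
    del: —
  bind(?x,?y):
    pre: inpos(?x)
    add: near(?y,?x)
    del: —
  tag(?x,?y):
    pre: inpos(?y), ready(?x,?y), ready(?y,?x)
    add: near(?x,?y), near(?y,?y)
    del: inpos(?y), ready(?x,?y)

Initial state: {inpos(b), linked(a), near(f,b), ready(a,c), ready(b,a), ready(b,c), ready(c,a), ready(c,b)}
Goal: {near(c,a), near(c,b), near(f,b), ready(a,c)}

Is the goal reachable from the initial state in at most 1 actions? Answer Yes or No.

No

1. move(a,c)  →  {inpos(a), inpos(b), linked(a), near(f,b), ready(a,c), ready(b,a), ready(b,c), ready(c,a), ready(c,b)}
2. step(c,b)  →  {inpos(a), inpos(b), linked(a), near(c,b), near(f,b), ready(a,c), ready(b,a), ready(b,c), ready(c,a), ready(c,b)}
3. step(c,a)  →  {inpos(a), inpos(b), linked(a), near(c,a), near(c,b), near(f,b), ready(a,c), ready(b,a), ready(b,c), ready(c,a), ready(c,b)}
optimal plan length = 3; 3 > 1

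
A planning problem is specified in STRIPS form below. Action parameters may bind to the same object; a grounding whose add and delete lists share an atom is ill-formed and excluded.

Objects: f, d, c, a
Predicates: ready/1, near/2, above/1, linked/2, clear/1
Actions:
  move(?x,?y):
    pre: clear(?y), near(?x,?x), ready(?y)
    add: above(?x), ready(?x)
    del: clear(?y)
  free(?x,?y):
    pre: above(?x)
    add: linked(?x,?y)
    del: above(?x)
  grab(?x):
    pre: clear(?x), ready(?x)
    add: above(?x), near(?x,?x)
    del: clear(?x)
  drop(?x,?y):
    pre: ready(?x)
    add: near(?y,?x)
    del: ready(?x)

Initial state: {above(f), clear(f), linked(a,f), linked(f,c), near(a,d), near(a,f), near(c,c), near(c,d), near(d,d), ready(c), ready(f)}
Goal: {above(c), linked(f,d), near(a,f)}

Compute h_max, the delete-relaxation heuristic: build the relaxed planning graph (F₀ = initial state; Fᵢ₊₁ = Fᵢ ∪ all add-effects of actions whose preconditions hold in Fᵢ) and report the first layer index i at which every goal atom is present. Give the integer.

F0 = init (11 atoms)
F1 = F0 ∪ {above(c), above(d), linked(f,a), linked(f,d), linked(f,f), near(a,c), near(c,f), near(d,c), near(d,f), near(f,c), near(f,f), ready(d)}  (23 atoms)
goal ⊆ F1  ⇒  h_max = 1

1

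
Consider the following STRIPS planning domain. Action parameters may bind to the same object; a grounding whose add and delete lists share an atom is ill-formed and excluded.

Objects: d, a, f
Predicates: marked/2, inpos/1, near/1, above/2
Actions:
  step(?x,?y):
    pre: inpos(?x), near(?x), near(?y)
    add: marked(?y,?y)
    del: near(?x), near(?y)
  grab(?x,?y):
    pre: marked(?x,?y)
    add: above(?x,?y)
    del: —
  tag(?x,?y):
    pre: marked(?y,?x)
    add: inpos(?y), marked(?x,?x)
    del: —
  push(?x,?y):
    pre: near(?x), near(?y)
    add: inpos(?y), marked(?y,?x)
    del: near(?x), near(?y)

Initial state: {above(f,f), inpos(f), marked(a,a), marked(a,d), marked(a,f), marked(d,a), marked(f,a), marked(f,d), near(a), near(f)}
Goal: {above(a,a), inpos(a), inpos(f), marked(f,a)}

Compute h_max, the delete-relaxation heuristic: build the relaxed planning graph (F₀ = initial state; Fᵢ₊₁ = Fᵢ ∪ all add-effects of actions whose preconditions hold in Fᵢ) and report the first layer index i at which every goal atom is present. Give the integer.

1

F0 = init (10 atoms)
F1 = F0 ∪ {above(a,a), above(a,d), above(a,f), above(d,a), above(f,a), above(f,d), inpos(a), inpos(d), marked(d,d), marked(f,f)}  (20 atoms)
goal ⊆ F1  ⇒  h_max = 1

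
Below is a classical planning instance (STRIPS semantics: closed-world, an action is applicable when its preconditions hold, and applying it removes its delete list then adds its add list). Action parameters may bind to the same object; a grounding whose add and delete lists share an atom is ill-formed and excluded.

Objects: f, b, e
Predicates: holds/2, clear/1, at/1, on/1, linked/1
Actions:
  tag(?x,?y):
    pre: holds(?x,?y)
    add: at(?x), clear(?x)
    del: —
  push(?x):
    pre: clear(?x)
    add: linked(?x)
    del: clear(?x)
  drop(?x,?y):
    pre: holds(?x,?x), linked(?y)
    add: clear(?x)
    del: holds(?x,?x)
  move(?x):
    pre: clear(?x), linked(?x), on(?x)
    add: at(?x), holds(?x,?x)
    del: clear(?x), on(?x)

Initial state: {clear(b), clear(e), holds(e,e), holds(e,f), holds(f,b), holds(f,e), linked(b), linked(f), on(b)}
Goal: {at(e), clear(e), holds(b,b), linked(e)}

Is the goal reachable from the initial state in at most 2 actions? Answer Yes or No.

No

1. push(e)  →  {clear(b), holds(e,e), holds(e,f), holds(f,b), holds(f,e), linked(b), linked(e), linked(f), on(b)}
2. tag(e,f)  →  {at(e), clear(b), clear(e), holds(e,e), holds(e,f), holds(f,b), holds(f,e), linked(b), linked(e), linked(f), on(b)}
3. move(b)  →  {at(b), at(e), clear(e), holds(b,b), holds(e,e), holds(e,f), holds(f,b), holds(f,e), linked(b), linked(e), linked(f)}
optimal plan length = 3; 3 > 2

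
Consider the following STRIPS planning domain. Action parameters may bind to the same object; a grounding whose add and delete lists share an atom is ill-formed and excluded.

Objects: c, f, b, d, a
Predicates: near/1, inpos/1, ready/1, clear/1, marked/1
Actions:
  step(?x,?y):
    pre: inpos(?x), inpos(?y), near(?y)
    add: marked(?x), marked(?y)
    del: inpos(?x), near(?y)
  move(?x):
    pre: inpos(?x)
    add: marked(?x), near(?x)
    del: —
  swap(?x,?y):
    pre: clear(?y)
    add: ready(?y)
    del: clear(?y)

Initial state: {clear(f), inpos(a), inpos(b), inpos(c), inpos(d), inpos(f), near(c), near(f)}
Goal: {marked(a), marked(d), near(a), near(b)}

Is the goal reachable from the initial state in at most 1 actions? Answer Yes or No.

1. step(d,c)  →  {clear(f), inpos(a), inpos(b), inpos(c), inpos(f), marked(c), marked(d), near(f)}
2. move(b)  →  {clear(f), inpos(a), inpos(b), inpos(c), inpos(f), marked(b), marked(c), marked(d), near(b), near(f)}
3. move(a)  →  {clear(f), inpos(a), inpos(b), inpos(c), inpos(f), marked(a), marked(b), marked(c), marked(d), near(a), near(b), near(f)}
optimal plan length = 3; 3 > 1

No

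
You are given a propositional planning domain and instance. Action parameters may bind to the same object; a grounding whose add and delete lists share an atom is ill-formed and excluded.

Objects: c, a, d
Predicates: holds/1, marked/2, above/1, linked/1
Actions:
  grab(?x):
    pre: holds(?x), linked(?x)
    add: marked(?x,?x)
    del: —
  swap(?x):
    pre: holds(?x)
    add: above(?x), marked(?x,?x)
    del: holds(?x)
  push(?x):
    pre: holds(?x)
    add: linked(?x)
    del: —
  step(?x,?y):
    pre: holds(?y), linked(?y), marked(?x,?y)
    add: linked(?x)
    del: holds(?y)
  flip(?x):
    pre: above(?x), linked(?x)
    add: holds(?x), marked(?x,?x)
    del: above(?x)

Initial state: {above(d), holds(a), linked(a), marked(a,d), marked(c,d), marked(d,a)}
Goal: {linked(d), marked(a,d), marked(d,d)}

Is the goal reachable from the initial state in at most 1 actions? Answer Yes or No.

1. step(d,a)  →  {above(d), linked(a), linked(d), marked(a,d), marked(c,d), marked(d,a)}
2. flip(d)  →  {holds(d), linked(a), linked(d), marked(a,d), marked(c,d), marked(d,a), marked(d,d)}
optimal plan length = 2; 2 > 1

No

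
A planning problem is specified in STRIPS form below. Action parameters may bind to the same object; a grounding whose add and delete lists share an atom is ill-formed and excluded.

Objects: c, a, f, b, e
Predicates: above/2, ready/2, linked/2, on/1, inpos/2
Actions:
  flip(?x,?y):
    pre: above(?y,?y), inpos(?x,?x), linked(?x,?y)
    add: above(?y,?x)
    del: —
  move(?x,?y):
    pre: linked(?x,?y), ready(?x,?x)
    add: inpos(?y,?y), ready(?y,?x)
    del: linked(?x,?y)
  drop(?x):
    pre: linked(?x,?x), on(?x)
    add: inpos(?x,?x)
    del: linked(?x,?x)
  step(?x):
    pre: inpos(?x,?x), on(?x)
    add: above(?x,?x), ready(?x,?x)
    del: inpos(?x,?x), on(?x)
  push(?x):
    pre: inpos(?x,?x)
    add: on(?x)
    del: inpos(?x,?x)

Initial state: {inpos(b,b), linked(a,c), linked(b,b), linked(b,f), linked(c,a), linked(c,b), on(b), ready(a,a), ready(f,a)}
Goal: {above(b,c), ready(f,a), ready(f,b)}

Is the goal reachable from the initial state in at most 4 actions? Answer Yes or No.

1. move(a,c)  →  {inpos(b,b), inpos(c,c), linked(b,b), linked(b,f), linked(c,a), linked(c,b), on(b), ready(a,a), ready(c,a), ready(f,a)}
2. step(b)  →  {above(b,b), inpos(c,c), linked(b,b), linked(b,f), linked(c,a), linked(c,b), ready(a,a), ready(b,b), ready(c,a), ready(f,a)}
3. flip(c,b)  →  {above(b,b), above(b,c), inpos(c,c), linked(b,b), linked(b,f), linked(c,a), linked(c,b), ready(a,a), ready(b,b), ready(c,a), ready(f,a)}
4. move(b,f)  →  {above(b,b), above(b,c), inpos(c,c), inpos(f,f), linked(b,b), linked(c,a), linked(c,b), ready(a,a), ready(b,b), ready(c,a), ready(f,a), ready(f,b)}
optimal plan length = 4; 4 ≤ 4

Yes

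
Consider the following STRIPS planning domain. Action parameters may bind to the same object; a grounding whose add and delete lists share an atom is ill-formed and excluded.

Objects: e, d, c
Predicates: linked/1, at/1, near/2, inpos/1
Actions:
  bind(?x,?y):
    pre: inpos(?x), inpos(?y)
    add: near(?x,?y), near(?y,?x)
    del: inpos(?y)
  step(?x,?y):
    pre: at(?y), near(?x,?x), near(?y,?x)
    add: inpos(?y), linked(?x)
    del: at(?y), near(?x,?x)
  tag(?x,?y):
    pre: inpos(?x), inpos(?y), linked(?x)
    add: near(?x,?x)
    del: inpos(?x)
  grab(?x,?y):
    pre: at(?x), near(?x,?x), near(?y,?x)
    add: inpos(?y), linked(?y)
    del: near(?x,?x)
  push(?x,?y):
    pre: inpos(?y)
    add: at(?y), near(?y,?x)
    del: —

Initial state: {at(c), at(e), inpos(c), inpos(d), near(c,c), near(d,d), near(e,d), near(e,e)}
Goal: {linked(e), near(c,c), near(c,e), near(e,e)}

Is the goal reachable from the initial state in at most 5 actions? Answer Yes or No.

1. step(e,e)  →  {at(c), inpos(c), inpos(d), inpos(e), linked(e), near(c,c), near(d,d), near(e,d)}
2. bind(e,e)  →  {at(c), inpos(c), inpos(d), linked(e), near(c,c), near(d,d), near(e,d), near(e,e)}
3. push(e,c)  →  {at(c), inpos(c), inpos(d), linked(e), near(c,c), near(c,e), near(d,d), near(e,d), near(e,e)}
optimal plan length = 3; 3 ≤ 5

Yes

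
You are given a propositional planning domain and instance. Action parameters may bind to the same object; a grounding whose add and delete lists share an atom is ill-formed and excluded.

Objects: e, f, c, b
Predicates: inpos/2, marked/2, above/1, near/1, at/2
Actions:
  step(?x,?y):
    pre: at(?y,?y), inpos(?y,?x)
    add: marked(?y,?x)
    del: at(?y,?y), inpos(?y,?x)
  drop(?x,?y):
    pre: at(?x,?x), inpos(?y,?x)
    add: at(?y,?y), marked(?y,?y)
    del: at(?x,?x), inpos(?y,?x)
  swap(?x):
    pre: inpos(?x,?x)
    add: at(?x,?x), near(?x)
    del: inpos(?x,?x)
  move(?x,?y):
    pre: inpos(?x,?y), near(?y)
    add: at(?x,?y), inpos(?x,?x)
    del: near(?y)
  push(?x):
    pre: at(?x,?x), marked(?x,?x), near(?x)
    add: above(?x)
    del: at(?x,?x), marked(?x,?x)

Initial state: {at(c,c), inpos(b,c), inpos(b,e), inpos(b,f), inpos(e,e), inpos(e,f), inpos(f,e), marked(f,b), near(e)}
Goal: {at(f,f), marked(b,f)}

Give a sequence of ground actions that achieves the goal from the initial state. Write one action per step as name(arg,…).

1. drop(c,b)  →  {at(b,b), inpos(b,e), inpos(b,f), inpos(e,e), inpos(e,f), inpos(f,e), marked(b,b), marked(f,b), near(e)}
2. step(f,b)  →  {inpos(b,e), inpos(e,e), inpos(e,f), inpos(f,e), marked(b,b), marked(b,f), marked(f,b), near(e)}
3. swap(e)  →  {at(e,e), inpos(b,e), inpos(e,f), inpos(f,e), marked(b,b), marked(b,f), marked(f,b), near(e)}
4. drop(e,f)  →  {at(f,f), inpos(b,e), inpos(e,f), marked(b,b), marked(b,f), marked(f,b), marked(f,f), near(e)}

drop(c,b); step(f,b); swap(e); drop(e,f)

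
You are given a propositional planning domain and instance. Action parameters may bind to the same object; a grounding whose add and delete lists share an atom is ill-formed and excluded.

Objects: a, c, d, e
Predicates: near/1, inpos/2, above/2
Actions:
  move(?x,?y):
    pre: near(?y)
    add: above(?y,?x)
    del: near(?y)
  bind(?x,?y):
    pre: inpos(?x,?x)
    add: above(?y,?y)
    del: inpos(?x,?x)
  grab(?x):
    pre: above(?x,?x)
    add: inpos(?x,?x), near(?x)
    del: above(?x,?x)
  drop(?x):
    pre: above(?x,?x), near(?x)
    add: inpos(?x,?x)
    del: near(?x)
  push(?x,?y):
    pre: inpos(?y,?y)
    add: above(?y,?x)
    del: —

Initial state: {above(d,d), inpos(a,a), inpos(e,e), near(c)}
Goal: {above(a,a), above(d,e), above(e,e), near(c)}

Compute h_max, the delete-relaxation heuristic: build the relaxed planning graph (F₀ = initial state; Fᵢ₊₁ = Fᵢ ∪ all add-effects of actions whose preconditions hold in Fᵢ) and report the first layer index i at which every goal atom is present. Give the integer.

F0 = init (4 atoms)
F1 = F0 ∪ {above(a,a), above(a,c), above(a,d), above(a,e), above(c,a), above(c,c), above(c,d), above(c,e), above(e,a), above(e,c), above(e,d), above(e,e), inpos(d,d), near(d)}  (18 atoms)
F2 = F1 ∪ {above(d,a), above(d,c), above(d,e), inpos(c,c), near(a), near(e)}  (24 atoms)
goal ⊆ F2  ⇒  h_max = 2

2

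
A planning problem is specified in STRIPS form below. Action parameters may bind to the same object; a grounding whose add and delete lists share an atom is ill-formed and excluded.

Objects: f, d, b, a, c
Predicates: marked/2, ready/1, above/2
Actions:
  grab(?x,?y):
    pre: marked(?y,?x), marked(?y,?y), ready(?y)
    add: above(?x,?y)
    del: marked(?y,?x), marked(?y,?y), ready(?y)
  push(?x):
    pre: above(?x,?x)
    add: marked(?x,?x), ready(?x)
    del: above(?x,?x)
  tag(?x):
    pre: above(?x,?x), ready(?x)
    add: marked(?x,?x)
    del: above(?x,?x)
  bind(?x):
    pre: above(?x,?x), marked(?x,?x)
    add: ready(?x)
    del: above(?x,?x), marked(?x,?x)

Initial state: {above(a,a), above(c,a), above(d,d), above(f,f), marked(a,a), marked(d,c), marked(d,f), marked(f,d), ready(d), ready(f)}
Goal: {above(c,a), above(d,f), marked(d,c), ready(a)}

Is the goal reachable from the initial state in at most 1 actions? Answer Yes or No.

1. push(f)  →  {above(a,a), above(c,a), above(d,d), marked(a,a), marked(d,c), marked(d,f), marked(f,d), marked(f,f), ready(d), ready(f)}
2. grab(d,f)  →  {above(a,a), above(c,a), above(d,d), above(d,f), marked(a,a), marked(d,c), marked(d,f), ready(d)}
3. push(a)  →  {above(c,a), above(d,d), above(d,f), marked(a,a), marked(d,c), marked(d,f), ready(a), ready(d)}
optimal plan length = 3; 3 > 1

No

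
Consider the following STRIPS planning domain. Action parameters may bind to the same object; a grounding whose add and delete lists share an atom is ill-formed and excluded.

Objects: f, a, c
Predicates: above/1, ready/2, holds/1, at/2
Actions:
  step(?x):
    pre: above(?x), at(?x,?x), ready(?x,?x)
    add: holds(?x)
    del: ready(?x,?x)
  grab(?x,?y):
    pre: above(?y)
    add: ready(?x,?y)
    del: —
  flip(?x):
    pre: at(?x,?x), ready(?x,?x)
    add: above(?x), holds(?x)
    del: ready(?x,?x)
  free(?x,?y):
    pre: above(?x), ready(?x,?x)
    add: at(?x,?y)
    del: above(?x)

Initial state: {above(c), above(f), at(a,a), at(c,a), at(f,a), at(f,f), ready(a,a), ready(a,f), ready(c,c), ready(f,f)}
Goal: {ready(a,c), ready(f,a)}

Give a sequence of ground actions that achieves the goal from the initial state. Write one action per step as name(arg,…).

1. grab(a,c)  →  {above(c), above(f), at(a,a), at(c,a), at(f,a), at(f,f), ready(a,a), ready(a,c), ready(a,f), ready(c,c), ready(f,f)}
2. flip(a)  →  {above(a), above(c), above(f), at(a,a), at(c,a), at(f,a), at(f,f), holds(a), ready(a,c), ready(a,f), ready(c,c), ready(f,f)}
3. grab(f,a)  →  {above(a), above(c), above(f), at(a,a), at(c,a), at(f,a), at(f,f), holds(a), ready(a,c), ready(a,f), ready(c,c), ready(f,a), ready(f,f)}

grab(a,c); flip(a); grab(f,a)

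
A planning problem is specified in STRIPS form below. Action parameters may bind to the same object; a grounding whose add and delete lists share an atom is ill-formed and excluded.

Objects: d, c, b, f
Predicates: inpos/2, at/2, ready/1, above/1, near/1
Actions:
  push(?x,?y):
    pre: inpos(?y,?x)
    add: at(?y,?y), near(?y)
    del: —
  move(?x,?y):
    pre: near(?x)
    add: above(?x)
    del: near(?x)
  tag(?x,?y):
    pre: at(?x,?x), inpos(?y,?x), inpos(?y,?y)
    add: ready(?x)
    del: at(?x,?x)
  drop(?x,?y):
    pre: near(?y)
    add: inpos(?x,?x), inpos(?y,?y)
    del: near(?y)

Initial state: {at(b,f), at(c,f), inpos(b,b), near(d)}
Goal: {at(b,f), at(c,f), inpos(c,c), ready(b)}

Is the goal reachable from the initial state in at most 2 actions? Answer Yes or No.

No

1. push(b,b)  →  {at(b,b), at(b,f), at(c,f), inpos(b,b), near(b), near(d)}
2. tag(b,b)  →  {at(b,f), at(c,f), inpos(b,b), near(b), near(d), ready(b)}
3. drop(c,d)  →  {at(b,f), at(c,f), inpos(b,b), inpos(c,c), inpos(d,d), near(b), ready(b)}
optimal plan length = 3; 3 > 2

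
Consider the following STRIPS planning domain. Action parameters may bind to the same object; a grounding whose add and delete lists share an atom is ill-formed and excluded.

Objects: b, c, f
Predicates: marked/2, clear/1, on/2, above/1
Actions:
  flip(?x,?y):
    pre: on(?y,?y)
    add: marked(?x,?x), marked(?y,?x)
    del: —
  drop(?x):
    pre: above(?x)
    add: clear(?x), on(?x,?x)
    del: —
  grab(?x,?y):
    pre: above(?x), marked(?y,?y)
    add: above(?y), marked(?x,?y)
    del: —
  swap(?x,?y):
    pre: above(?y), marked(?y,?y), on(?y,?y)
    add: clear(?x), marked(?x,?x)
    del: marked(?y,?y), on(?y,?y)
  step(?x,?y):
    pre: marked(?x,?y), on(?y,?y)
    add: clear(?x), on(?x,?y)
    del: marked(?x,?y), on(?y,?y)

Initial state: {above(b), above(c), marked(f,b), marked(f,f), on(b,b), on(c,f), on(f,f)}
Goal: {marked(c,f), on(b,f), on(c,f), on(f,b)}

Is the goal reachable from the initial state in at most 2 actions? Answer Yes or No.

No

1. flip(f,b)  →  {above(b), above(c), marked(b,f), marked(f,b), marked(f,f), on(b,b), on(c,f), on(f,f)}
2. grab(c,f)  →  {above(b), above(c), above(f), marked(b,f), marked(c,f), marked(f,b), marked(f,f), on(b,b), on(c,f), on(f,f)}
3. step(b,f)  →  {above(b), above(c), above(f), clear(b), marked(c,f), marked(f,b), marked(f,f), on(b,b), on(b,f), on(c,f)}
4. step(f,b)  →  {above(b), above(c), above(f), clear(b), clear(f), marked(c,f), marked(f,f), on(b,f), on(c,f), on(f,b)}
optimal plan length = 4; 4 > 2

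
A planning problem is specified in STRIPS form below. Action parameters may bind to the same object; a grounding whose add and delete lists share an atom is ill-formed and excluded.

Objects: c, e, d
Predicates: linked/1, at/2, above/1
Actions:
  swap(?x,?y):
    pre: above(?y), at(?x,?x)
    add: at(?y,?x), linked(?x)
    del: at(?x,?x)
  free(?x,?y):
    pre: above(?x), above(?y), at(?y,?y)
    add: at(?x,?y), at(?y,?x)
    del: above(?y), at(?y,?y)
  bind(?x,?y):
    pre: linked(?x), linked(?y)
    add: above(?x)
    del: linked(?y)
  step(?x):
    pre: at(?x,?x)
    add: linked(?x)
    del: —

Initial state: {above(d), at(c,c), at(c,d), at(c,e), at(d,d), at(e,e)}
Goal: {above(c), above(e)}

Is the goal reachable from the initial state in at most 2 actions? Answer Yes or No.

1. swap(c,d)  →  {above(d), at(c,d), at(c,e), at(d,c), at(d,d), at(e,e), linked(c)}
2. swap(e,d)  →  {above(d), at(c,d), at(c,e), at(d,c), at(d,d), at(d,e), linked(c), linked(e)}
3. bind(c,c)  →  {above(c), above(d), at(c,d), at(c,e), at(d,c), at(d,d), at(d,e), linked(e)}
4. bind(e,e)  →  {above(c), above(d), above(e), at(c,d), at(c,e), at(d,c), at(d,d), at(d,e)}
optimal plan length = 4; 4 > 2

No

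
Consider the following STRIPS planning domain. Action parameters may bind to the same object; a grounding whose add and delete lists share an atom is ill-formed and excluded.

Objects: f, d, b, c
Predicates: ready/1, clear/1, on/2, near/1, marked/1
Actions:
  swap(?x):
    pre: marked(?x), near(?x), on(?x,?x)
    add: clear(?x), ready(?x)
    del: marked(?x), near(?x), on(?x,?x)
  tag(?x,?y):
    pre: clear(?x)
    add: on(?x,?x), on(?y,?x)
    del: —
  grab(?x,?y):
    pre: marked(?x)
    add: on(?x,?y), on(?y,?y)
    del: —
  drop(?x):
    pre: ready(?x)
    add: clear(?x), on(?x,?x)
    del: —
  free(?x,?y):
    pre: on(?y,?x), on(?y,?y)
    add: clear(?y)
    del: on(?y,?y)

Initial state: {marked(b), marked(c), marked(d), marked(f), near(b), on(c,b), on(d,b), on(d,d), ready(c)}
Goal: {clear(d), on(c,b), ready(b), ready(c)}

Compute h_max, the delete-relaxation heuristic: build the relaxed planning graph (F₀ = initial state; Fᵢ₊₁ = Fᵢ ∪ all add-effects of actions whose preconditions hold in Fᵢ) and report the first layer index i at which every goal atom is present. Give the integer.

2

F0 = init (9 atoms)
F1 = F0 ∪ {clear(c), clear(d), on(b,b), on(b,c), on(b,d), on(b,f), on(c,c), on(c,d), on(c,f), on(d,c), on(d,f), on(f,b), on(f,c), on(f,d), on(f,f)}  (24 atoms)
F2 = F1 ∪ {clear(b), clear(f), ready(b)}  (27 atoms)
goal ⊆ F2  ⇒  h_max = 2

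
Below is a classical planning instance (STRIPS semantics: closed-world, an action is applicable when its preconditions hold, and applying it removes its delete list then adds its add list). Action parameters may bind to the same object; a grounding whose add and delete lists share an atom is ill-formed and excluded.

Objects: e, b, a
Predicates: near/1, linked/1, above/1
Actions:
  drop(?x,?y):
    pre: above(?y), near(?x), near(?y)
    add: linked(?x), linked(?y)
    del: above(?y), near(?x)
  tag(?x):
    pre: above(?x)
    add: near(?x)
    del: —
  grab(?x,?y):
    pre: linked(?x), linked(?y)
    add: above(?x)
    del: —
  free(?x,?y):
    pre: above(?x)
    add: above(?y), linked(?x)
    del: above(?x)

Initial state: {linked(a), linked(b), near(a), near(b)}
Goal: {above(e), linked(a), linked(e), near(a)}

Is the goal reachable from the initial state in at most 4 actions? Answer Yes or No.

Yes

1. grab(b,b)  →  {above(b), linked(a), linked(b), near(a), near(b)}
2. free(b,e)  →  {above(e), linked(a), linked(b), near(a), near(b)}
3. free(e,b)  →  {above(b), linked(a), linked(b), linked(e), near(a), near(b)}
4. grab(e,e)  →  {above(b), above(e), linked(a), linked(b), linked(e), near(a), near(b)}
optimal plan length = 4; 4 ≤ 4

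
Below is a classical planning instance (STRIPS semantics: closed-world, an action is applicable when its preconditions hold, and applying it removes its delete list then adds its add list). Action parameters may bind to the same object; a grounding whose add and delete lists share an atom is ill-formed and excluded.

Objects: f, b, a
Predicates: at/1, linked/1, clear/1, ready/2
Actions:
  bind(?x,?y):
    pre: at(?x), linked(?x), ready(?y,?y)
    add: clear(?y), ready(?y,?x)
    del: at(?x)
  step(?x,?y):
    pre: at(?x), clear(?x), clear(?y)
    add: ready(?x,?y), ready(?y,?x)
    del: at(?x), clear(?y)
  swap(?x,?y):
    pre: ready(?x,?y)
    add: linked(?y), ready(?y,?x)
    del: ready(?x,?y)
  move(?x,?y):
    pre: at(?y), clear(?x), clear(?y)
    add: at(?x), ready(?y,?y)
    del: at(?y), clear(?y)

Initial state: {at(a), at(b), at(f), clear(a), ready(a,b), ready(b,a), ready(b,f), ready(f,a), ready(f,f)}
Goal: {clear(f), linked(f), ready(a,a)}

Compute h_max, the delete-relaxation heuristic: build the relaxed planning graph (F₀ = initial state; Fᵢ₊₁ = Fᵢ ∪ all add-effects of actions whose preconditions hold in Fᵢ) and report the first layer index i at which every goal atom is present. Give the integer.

2

F0 = init (9 atoms)
F1 = F0 ∪ {linked(a), linked(b), linked(f), ready(a,a), ready(a,f), ready(f,b)}  (15 atoms)
F2 = F1 ∪ {clear(f)}  (16 atoms)
goal ⊆ F2  ⇒  h_max = 2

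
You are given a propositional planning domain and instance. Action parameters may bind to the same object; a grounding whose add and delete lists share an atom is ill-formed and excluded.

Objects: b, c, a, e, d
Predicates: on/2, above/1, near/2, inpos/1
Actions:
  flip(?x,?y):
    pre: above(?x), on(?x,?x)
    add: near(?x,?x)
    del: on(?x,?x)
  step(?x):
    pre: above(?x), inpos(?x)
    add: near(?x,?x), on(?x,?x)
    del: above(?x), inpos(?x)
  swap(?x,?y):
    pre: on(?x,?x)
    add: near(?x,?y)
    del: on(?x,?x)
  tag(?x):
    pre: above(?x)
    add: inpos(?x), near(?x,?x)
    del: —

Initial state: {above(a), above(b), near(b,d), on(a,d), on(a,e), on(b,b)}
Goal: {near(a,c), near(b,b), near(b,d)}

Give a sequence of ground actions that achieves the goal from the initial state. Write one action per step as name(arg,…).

1. flip(b,b)  →  {above(a), above(b), near(b,b), near(b,d), on(a,d), on(a,e)}
2. tag(a)  →  {above(a), above(b), inpos(a), near(a,a), near(b,b), near(b,d), on(a,d), on(a,e)}
3. step(a)  →  {above(b), near(a,a), near(b,b), near(b,d), on(a,a), on(a,d), on(a,e)}
4. swap(a,c)  →  {above(b), near(a,a), near(a,c), near(b,b), near(b,d), on(a,d), on(a,e)}

flip(b,b); tag(a); step(a); swap(a,c)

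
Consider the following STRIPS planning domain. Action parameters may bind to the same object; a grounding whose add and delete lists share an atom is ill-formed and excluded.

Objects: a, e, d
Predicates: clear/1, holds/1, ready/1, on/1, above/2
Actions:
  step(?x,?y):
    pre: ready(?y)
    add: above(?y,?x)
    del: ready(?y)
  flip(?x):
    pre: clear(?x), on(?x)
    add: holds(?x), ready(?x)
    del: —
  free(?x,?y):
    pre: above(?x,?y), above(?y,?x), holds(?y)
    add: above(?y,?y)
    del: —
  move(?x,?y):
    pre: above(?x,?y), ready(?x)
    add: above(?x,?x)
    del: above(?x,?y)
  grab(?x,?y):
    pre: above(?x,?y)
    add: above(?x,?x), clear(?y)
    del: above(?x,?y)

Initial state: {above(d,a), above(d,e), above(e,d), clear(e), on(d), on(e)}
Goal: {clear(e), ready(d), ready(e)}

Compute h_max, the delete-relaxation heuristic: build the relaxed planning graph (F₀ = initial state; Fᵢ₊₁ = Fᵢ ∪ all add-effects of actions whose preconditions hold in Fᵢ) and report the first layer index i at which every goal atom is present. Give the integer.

2

F0 = init (6 atoms)
F1 = F0 ∪ {above(d,d), above(e,e), clear(a), clear(d), holds(e), ready(e)}  (12 atoms)
F2 = F1 ∪ {above(e,a), holds(d), ready(d)}  (15 atoms)
goal ⊆ F2  ⇒  h_max = 2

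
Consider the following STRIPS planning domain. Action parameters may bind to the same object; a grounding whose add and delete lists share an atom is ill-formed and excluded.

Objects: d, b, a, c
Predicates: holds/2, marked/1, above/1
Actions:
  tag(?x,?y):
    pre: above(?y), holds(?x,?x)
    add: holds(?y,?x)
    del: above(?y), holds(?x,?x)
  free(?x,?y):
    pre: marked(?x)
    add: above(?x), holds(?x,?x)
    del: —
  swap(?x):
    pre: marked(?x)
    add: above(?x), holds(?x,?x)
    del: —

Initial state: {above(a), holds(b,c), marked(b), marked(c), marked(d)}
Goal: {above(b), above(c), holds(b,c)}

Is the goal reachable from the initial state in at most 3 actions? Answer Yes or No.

1. free(b,d)  →  {above(a), above(b), holds(b,b), holds(b,c), marked(b), marked(c), marked(d)}
2. free(c,d)  →  {above(a), above(b), above(c), holds(b,b), holds(b,c), holds(c,c), marked(b), marked(c), marked(d)}
optimal plan length = 2; 2 ≤ 3

Yes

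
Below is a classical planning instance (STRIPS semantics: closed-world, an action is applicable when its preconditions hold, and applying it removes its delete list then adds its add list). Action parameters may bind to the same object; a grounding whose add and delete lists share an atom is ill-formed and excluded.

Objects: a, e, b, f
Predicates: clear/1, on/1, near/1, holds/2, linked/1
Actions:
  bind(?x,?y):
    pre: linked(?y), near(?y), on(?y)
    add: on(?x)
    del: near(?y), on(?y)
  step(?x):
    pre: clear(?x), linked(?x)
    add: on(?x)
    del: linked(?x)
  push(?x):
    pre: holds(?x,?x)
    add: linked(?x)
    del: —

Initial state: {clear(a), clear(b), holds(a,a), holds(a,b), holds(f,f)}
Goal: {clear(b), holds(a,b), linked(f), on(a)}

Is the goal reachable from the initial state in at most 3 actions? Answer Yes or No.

1. push(a)  →  {clear(a), clear(b), holds(a,a), holds(a,b), holds(f,f), linked(a)}
2. step(a)  →  {clear(a), clear(b), holds(a,a), holds(a,b), holds(f,f), on(a)}
3. push(f)  →  {clear(a), clear(b), holds(a,a), holds(a,b), holds(f,f), linked(f), on(a)}
optimal plan length = 3; 3 ≤ 3

Yes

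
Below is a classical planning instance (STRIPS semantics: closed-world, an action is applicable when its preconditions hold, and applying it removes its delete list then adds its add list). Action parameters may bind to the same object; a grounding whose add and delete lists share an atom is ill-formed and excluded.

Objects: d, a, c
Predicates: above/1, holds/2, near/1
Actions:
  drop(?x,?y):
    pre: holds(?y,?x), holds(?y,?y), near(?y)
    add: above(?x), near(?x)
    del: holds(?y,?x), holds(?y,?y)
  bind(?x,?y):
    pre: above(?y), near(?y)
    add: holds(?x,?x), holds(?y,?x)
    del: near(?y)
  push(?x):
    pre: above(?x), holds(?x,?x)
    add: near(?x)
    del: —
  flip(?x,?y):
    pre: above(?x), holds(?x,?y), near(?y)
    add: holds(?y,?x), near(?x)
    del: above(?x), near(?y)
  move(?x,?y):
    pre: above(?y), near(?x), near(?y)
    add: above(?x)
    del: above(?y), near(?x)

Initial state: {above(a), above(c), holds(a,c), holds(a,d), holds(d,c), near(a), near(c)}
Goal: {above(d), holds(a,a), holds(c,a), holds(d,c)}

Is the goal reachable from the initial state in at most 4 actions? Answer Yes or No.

1. bind(a,c)  →  {above(a), above(c), holds(a,a), holds(a,c), holds(a,d), holds(c,a), holds(d,c), near(a)}
2. drop(d,a)  →  {above(a), above(c), above(d), holds(a,c), holds(c,a), holds(d,c), near(a), near(d)}
3. bind(a,d)  →  {above(a), above(c), above(d), holds(a,a), holds(a,c), holds(c,a), holds(d,a), holds(d,c), near(a)}
optimal plan length = 3; 3 ≤ 4

Yes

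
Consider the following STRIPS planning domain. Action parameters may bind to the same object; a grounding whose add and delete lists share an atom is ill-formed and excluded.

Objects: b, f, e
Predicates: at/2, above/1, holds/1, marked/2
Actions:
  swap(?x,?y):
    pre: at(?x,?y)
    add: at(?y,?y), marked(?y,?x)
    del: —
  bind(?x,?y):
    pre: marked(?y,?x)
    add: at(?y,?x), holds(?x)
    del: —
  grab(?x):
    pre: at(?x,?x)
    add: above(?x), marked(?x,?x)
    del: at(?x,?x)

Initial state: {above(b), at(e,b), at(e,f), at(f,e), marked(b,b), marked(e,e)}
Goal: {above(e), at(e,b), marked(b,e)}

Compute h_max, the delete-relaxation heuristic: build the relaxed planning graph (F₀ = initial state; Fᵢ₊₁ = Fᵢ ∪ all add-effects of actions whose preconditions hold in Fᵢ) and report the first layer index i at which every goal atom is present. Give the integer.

F0 = init (6 atoms)
F1 = F0 ∪ {at(b,b), at(e,e), at(f,f), holds(b), holds(e), marked(b,e), marked(e,f), marked(f,e)}  (14 atoms)
F2 = F1 ∪ {above(e), above(f), at(b,e), holds(f), marked(f,f)}  (19 atoms)
goal ⊆ F2  ⇒  h_max = 2

2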